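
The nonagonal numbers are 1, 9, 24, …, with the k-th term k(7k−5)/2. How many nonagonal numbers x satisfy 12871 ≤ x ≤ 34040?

38

The n-th nonagonal number is n(7n−5)/2.
Smallest index with value ≥ 12871: n = 61 (giving 12871).
Largest index with value ≤ 34040: n = 98 (giving 33369).
Indices 61 through 98: 38 terms.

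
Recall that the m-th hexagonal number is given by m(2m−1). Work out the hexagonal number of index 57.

6441

The 57th hexagonal number is n(2n−1) with n = 57.
57·(2·57 − 1) = 57·113 = 6441.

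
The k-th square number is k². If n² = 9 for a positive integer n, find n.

We need n² = 9, so n = √9 = 3.
Check: 3² = 9. ✓

3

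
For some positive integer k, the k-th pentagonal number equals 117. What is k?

Set n(3n−1)/2 = 117, giving 3n² − n − 234 = 0.
The discriminant is 1 + 24·117 = 2809, and √2809 = 53.
So n = (1 + 53) / 6 = 54/6 = 9.
Check: 9·(3·9 − 1)/2 = 117. ✓

9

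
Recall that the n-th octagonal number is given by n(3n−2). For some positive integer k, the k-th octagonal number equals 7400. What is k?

Set n(3n−2) = 7400, giving 3n² − 2n − 7400 = 0.
So n = (2 + 298) / 6 = 300/6 = 50.

50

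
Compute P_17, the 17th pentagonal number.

The 17th pentagonal number is n(3n−1)/2 with n = 17.
17·(3·17 − 1)/2 = 17·50/2 = 17·25 = 425.

425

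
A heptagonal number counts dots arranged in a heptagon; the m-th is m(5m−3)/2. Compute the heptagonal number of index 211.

110986

The 211th heptagonal number is n(5n−3)/2 with n = 211.
211·(5·211 − 3)/2 = 211·1052/2 = 211·526 = 110986.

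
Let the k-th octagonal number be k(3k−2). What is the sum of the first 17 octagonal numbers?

5049

Σ i(3i−2) = 3Σi² − 2Σi over i = 1..17.
Σi = 153 and Σi² = 1785.
3·1785 − 2·153 = 5049.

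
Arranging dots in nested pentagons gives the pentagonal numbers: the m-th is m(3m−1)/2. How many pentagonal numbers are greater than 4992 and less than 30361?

85

The n-th pentagonal number is n(3n−1)/2.
Smallest index with value > 4992: n = 58 (giving 5017).
Largest index with value < 30361: n = 142 (giving 30175).
Indices 58 through 142: 85 terms.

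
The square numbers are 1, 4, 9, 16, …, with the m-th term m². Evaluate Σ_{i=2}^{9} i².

284

Σ_{i=2}^{9} i² = 285 − 1 = 284.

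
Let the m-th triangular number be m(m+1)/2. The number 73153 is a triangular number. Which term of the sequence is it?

Set n(n+1)/2 = 73153, giving n² + n − 146306 = 0.
The discriminant is 1 + 8·73153 = 585225, and √585225 = 765.
So n = (-1 + 765) / 2 = 764/2 = 382.

382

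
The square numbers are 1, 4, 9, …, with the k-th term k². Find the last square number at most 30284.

30276

Solve n² ≤ 30284 for integer n.
n = 174 gives 30276 ≤ 30284, while n = 175 gives 30625 > 30284; so the answer is 30276.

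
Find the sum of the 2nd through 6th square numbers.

90

Σ_{i=2}^{6} i² = 91 − 1 = 90.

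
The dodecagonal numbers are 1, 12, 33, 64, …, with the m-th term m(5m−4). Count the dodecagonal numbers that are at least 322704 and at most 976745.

188

The n-th dodecagonal number is n(5n−4).
Smallest index with value ≥ 322704: n = 255 (giving 324105).
Largest index with value ≤ 976745: n = 442 (giving 975052).
Indices 255 through 442: 188 terms.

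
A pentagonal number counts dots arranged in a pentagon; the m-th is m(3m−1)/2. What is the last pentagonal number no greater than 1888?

1820

Solve n(3n−1)/2 ≤ 1888 for integer n.
n = 35 gives 1820 ≤ 1888, while n = 36 gives 1926 > 1888; so the answer is 1820.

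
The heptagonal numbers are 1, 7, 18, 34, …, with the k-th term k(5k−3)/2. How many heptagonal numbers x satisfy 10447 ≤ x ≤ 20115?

26

The n-th heptagonal number is n(5n−3)/2.
Smallest index with value ≥ 10447: n = 65 (giving 10465).
Largest index with value ≤ 20115: n = 90 (giving 20115).
Indices 65 through 90: 26 terms.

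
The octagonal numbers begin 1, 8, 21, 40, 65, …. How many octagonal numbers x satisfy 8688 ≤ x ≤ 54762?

The n-th octagonal number is n(3n−2).
Smallest index with value ≥ 8688: n = 55 (giving 8965).
Largest index with value ≤ 54762: n = 135 (giving 54405).
Indices 55 through 135: 81 terms.

81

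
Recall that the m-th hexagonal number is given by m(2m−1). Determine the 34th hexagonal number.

The 34th hexagonal number is n(2n−1) with n = 34.
34·(2·34 − 1) = 34·67 = 2278.

2278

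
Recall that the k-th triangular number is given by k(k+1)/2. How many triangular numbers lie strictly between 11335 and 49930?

The n-th triangular number is n(n+1)/2.
Smallest index with value > 11335: n = 151 (giving 11476).
Largest index with value < 49930: n = 315 (giving 49770).
Indices 151 through 315: 165 terms.

165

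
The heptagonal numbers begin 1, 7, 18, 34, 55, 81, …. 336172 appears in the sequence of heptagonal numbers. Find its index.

367

Set n(5n−3)/2 = 336172, giving 5n² − 3n − 672344 = 0.
The discriminant is 9 + 40·336172 = 13446889, and √13446889 = 3667.
So n = (3 + 3667) / 10 = 3670/10 = 367.
Check: 367·(5·367 − 3)/2 = 336172. ✓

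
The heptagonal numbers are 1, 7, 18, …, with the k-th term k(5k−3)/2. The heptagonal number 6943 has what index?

53

Set n(5n−3)/2 = 6943, giving 5n² − 3n − 13886 = 0.
The discriminant is 9 + 40·6943 = 277729, and √277729 = 527.
So n = (3 + 527) / 10 = 530/10 = 53.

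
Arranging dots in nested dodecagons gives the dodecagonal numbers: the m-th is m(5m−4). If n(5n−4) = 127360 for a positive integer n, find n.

Set n(5n−4) = 127360, giving 5n² − 4n − 127360 = 0.
So n = (4 + 1596) / 10 = 1600/10 = 160.

160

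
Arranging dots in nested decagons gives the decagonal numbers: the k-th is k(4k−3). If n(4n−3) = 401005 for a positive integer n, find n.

Set n(4n−3) = 401005, giving 4n² − 3n − 401005 = 0.
So n = (3 + 2533) / 8 = 2536/8 = 317.

317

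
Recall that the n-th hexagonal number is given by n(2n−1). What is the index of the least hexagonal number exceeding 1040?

24

Solve n(2n−1) > 1040 for integer n.
The largest n with value ≤ 1040 is 23 (since 1035 ≤ 1040 < 1128), so the first above is n = 24, value 1128.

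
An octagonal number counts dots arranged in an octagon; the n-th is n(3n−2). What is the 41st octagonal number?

41·(3·41 − 2) = 41·121 = 4961.

4961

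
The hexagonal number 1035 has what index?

Set n(2n−1) = 1035, giving 2n² − n − 1035 = 0.
The discriminant is 1 + 8·1035 = 8281, and √8281 = 91.
So n = (1 + 91) / 4 = 92/4 = 23.

23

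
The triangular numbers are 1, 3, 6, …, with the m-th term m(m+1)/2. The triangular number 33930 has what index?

Set n(n+1)/2 = 33930, giving n² + n − 67860 = 0.
The discriminant is 1 + 8·33930 = 271441, and √271441 = 521.
So n = (-1 + 521) / 2 = 520/2 = 260.

260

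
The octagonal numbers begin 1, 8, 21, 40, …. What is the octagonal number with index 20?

1160

The 20th octagonal number is n(3n−2) with n = 20.
20·(3·20 − 2) = 20·58 = 1160.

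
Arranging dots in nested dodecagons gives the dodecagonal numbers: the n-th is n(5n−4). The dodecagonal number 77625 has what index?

Set n(5n−4) = 77625, giving 5n² − 4n − 77625 = 0.
The discriminant is 16 + 20·77625 = 1552516, and √1552516 = 1246.
So n = (4 + 1246) / 10 = 1250/10 = 125.
Check: 125·(5·125 − 4) = 77625. ✓

125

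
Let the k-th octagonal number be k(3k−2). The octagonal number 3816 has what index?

36

Set n(3n−2) = 3816, giving 3n² − 2n − 3816 = 0.
The discriminant is 4 + 12·3816 = 45796, and √45796 = 214.
So n = (2 + 214) / 6 = 216/6 = 36.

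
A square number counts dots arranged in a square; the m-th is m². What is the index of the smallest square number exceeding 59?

8

Solve n² > 59 for integer n.
The largest n with value ≤ 59 is 7 (since 49 ≤ 59 < 64), so the first above is n = 8, value 64.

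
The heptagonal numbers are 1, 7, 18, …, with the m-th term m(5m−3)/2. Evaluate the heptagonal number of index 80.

80·(5·80 − 3)/2 = 80·397/2 = 15880.

15880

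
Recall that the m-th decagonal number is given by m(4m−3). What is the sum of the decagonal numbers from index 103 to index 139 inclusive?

Σ i(4i−3) = 4Σi² − 3Σi over i = 103..139.
Σi = 9730 − 5253 = 4477 and Σi² = 904890 − 358955 = 545935.
4·545935 − 3·4477 = 2170309.

2170309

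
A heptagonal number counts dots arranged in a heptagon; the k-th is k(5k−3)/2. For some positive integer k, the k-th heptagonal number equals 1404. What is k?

Set n(5n−3)/2 = 1404, giving 5n² − 3n − 2808 = 0.
The discriminant is 9 + 40·1404 = 56169, and √56169 = 237.
So n = (3 + 237) / 10 = 240/10 = 24.

24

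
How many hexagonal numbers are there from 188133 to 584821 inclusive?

The n-th hexagonal number is n(2n−1).
Smallest index with value ≥ 188133: n = 307 (giving 188191).
Largest index with value ≤ 584821: n = 541 (giving 584821).
Indices 307 through 541: 235 terms.

235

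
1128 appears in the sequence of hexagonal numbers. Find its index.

24

Set n(2n−1) = 1128, giving 2n² − n − 1128 = 0.
The discriminant is 1 + 8·1128 = 9025, and √9025 = 95.
So n = (1 + 95) / 4 = 96/4 = 24.
Check: 24·(2·24 − 1) = 1128. ✓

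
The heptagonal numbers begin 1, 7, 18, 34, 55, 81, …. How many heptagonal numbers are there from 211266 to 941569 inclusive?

The n-th heptagonal number is n(5n−3)/2.
Smallest index with value ≥ 211266: n = 291 (giving 211266).
Largest index with value ≤ 941569: n = 614 (giving 941569).
Indices 291 through 614: 324 terms.

324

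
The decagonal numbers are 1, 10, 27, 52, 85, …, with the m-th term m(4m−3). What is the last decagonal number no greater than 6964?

6930

Solve n(4n−3) ≤ 6964 for integer n.
n = 42 gives 6930 ≤ 6964, while n = 43 gives 7267 > 6964; so the answer is 6930.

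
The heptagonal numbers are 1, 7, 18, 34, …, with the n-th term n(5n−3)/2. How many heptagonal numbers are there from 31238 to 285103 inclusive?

226

The n-th heptagonal number is n(5n−3)/2.
Smallest index with value ≥ 31238: n = 113 (giving 31753).
Largest index with value ≤ 285103: n = 338 (giving 285103).
Indices 113 through 338: 226 terms.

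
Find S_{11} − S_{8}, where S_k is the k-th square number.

11² = 121 and 8² = 64.
Difference: 121 − 64 = 57.

57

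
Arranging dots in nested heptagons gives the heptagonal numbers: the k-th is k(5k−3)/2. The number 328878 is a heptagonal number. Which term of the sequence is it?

363

Set n(5n−3)/2 = 328878, giving 5n² − 3n − 657756 = 0.
So n = (3 + 3627) / 10 = 3630/10 = 363.
Check: 363·(5·363 − 3)/2 = 328878. ✓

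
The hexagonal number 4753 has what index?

Set n(2n−1) = 4753, giving 2n² − n − 4753 = 0.
So n = (1 + 195) / 4 = 196/4 = 49.
Check: 49·(2·49 − 1) = 4753. ✓

49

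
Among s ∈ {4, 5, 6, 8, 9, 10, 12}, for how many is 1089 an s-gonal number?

2

s = 4: P(4, 33) = 1089. ✓
s = 5: P(5, 27) = 1080 and P(5, 28) = 1162; 1089 is not s-gonal.
s = 6: P(6, 23) = 1035 and P(6, 24) = 1128; 1089 is not s-gonal.
s = 8: P(8, 19) = 1045 and P(8, 20) = 1160; 1089 is not s-gonal.
s = 9: P(9, 18) = 1089. ✓
s = 10: P(10, 16) = 976 and P(10, 17) = 1105; 1089 is not s-gonal.
s = 12: P(12, 15) = 1065 and P(12, 16) = 1216; 1089 is not s-gonal.
Hits: s ∈ {4, 9} → 2.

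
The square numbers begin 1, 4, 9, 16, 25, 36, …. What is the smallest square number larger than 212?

Solve n² > 212 for integer n.
The largest n with value ≤ 212 is 14 (since 196 ≤ 212 < 225), so the first above is n = 15, value 225.

225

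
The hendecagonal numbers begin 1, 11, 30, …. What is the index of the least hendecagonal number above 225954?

225

Solve n(9n−7)/2 > 225954 for integer n.
The largest n with value ≤ 225954 is 224 (since 225008 ≤ 225954 < 227025), so the first above is n = 225, value 227025.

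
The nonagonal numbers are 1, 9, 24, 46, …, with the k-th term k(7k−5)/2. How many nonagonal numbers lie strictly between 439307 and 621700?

The n-th nonagonal number is n(7n−5)/2.
Smallest index with value > 439307: n = 355 (giving 440200).
Largest index with value < 621700: n = 421 (giving 619291).
Indices 355 through 421: 67 terms.

67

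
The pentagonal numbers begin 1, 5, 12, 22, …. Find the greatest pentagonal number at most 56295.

55777

Solve n(3n−1)/2 ≤ 56295 for integer n.
n = 193 gives 55777 ≤ 56295, while n = 194 gives 56357 > 56295; so the answer is 55777.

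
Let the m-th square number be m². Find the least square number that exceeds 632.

Solve n² > 632 for integer n.
The largest n with value ≤ 632 is 25 (since 625 ≤ 632 < 676), so the first above is n = 26, value 676.

676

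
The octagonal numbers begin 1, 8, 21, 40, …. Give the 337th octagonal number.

340033

337·(3·337 − 2) = 337·1009 = 340033.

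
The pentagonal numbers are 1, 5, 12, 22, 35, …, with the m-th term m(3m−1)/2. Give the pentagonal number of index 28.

The 28th pentagonal number is n(3n−1)/2 with n = 28.
28·(3·28 − 1)/2 = 28·83/2 = 1162.

1162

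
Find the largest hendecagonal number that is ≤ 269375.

269255

Solve n(9n−7)/2 ≤ 269375 for integer n.
n = 245 gives 269255 ≤ 269375, while n = 246 gives 271461 > 269375; so the answer is 269255.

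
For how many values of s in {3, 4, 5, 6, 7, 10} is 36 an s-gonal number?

2

s = 3: P(3, 8) = 36. ✓
s = 4: P(4, 6) = 36. ✓
s = 5: P(5, 5) = 35 and P(5, 6) = 51; 36 is not s-gonal.
s = 6: P(6, 4) = 28 and P(6, 5) = 45; 36 is not s-gonal.
s = 7: P(7, 4) = 34 and P(7, 5) = 55; 36 is not s-gonal.
s = 10: P(10, 3) = 27 and P(10, 4) = 52; 36 is not s-gonal.
Hits: s ∈ {3, 4} → 2.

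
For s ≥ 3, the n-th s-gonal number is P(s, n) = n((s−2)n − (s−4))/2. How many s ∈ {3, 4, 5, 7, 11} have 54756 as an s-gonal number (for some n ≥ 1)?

s = 3: P(3, 330) = 54615 and P(3, 331) = 54946; 54756 is not s-gonal.
s = 4: P(4, 234) = 54756. ✓
s = 5: P(5, 191) = 54626 and P(5, 192) = 55200; 54756 is not s-gonal.
s = 7: P(7, 148) = 54538 and P(7, 149) = 55279; 54756 is not s-gonal.
s = 11: P(11, 110) = 54065 and P(11, 111) = 55056; 54756 is not s-gonal.
Hits: s ∈ {4} → 1.

1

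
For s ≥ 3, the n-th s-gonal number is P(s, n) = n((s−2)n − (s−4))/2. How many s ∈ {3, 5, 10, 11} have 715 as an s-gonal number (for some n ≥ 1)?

s = 3: P(3, 37) = 703 and P(3, 38) = 741; 715 is not s-gonal.
s = 5: P(5, 22) = 715. ✓
s = 10: P(10, 13) = 637 and P(10, 14) = 742; 715 is not s-gonal.
s = 11: P(11, 13) = 715. ✓
Hits: s ∈ {5, 11} → 2.

2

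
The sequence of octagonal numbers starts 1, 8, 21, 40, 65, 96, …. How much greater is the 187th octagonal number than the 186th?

1117

Consecutive octagonal numbers differ by 6n − 5: here 6·187 − 5 = 1117.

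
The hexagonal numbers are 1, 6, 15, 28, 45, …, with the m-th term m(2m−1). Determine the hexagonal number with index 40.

The 40th hexagonal number is n(2n−1) with n = 40.
40·(2·40 − 1) = 40·79 = 3160.

3160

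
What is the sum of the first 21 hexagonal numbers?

Σ i(2i−1) = 2Σi² − Σi over i = 1..21.
Σi = 231 and Σi² = 3311.
2·3311 − 1·231 = 6391.

6391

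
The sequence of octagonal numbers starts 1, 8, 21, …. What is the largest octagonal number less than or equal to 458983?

Solve n(3n−2) ≤ 458983 for integer n.
n = 391 gives 457861 ≤ 458983, while n = 392 gives 460208 > 458983; so the answer is 457861.

457861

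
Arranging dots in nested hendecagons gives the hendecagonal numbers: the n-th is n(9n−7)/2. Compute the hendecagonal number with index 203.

184730

The 203rd hendecagonal number is n(9n−7)/2 with n = 203.
203·(9·203 − 7)/2 = 203·1820/2 = 203·910 = 184730.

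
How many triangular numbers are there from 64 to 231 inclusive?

The n-th triangular number is n(n+1)/2.
Smallest index with value ≥ 64: n = 11 (giving 66).
Largest index with value ≤ 231: n = 21 (giving 231).
Indices 11 through 21: 11 terms.

11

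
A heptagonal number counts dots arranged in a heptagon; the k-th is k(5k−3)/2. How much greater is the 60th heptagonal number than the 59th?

296

Consecutive heptagonal numbers differ by 5n − 4: here 5·60 − 4 = 296.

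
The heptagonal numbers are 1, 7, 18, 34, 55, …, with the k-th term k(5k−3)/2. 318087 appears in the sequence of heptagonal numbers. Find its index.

357

Set n(5n−3)/2 = 318087, giving 5n² − 3n − 636174 = 0.
The discriminant is 9 + 40·318087 = 12723489, and √12723489 = 3567.
So n = (3 + 3567) / 10 = 3570/10 = 357.
Check: 357·(5·357 − 3)/2 = 318087. ✓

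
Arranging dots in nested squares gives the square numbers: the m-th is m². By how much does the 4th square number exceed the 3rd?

7

n² − (n−1)² = 2n − 1, so 4² − 3² = 2·4 − 1 = 7.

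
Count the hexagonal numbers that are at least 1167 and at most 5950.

The n-th hexagonal number is n(2n−1).
Smallest index with value ≥ 1167: n = 25 (giving 1225).
Largest index with value ≤ 5950: n = 54 (giving 5778).
Indices 25 through 54: 30 terms.

30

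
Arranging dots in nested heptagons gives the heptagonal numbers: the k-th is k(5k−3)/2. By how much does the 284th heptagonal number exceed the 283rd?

1416

Consecutive heptagonal numbers differ by 5n − 4: here 5·284 − 4 = 1416.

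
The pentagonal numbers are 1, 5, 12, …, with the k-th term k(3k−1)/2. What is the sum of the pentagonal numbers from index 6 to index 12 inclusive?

861

Σ i(3i−1)/2 = (3Σi² − Σi) / 2 over i = 6..12.
Σi = 78 − 15 = 63 and Σi² = 650 − 55 = 595.
(3·595 − 1·63) / 2 = 1722/2 = 861.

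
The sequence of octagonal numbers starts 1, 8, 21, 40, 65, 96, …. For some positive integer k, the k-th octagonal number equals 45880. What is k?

Set n(3n−2) = 45880, giving 3n² − 2n − 45880 = 0.
The discriminant is 4 + 12·45880 = 550564, and √550564 = 742.
So n = (2 + 742) / 6 = 744/6 = 124.
Check: 124·(3·124 − 2) = 45880. ✓

124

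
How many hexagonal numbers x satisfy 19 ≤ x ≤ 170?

6

The n-th hexagonal number is n(2n−1).
Smallest index with value ≥ 19: n = 4 (giving 28).
Largest index with value ≤ 170: n = 9 (giving 153).
Indices 4 through 9: 6 terms.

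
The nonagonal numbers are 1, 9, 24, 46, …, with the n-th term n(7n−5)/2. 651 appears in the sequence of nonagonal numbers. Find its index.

Set n(7n−5)/2 = 651, giving 7n² − 5n − 1302 = 0.
The discriminant is 25 + 56·651 = 36481, and √36481 = 191.
So n = (5 + 191) / 14 = 196/14 = 14.
Check: 14·(7·14 − 5)/2 = 651. ✓

14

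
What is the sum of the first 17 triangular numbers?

969

Σ i(i+1)/2 = (Σi² + Σi) / 2 over i = 1..17.
Σi = 153 and Σi² = 1785.
(1·1785 + 1·153) / 2 = 1938/2 = 969.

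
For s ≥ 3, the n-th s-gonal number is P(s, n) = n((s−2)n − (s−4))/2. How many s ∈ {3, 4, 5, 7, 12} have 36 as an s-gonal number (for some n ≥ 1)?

2

s = 3: P(3, 8) = 36. ✓
s = 4: P(4, 6) = 36. ✓
s = 5: P(5, 5) = 35 and P(5, 6) = 51; 36 is not s-gonal.
s = 7: P(7, 4) = 34 and P(7, 5) = 55; 36 is not s-gonal.
s = 12: P(12, 3) = 33 and P(12, 4) = 64; 36 is not s-gonal.
Hits: s ∈ {3, 4} → 2.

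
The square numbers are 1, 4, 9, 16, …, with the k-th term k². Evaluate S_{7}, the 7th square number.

The 7th square number is n² with n = 7.
7² = 49.

49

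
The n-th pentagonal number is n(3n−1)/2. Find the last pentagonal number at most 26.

Solve n(3n−1)/2 ≤ 26 for integer n.
n = 4 gives 22 ≤ 26, while n = 5 gives 35 > 26; so the answer is 22.

22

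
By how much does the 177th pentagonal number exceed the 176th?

529

Consecutive pentagonal numbers differ by 3n − 2: here 3·177 − 2 = 529.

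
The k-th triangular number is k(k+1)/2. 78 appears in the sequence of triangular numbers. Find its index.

Set n(n+1)/2 = 78, giving n² + n − 156 = 0.
So n = (-1 + 25) / 2 = 24/2 = 12.

12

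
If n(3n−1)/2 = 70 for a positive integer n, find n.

7

Set n(3n−1)/2 = 70, giving 3n² − n − 140 = 0.
So n = (1 + 41) / 6 = 42/6 = 7.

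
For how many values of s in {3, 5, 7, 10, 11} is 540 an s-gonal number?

s = 3: P(3, 32) = 528 and P(3, 33) = 561; 540 is not s-gonal.
s = 5: P(5, 19) = 532 and P(5, 20) = 590; 540 is not s-gonal.
s = 7: P(7, 15) = 540. ✓
s = 10: P(10, 12) = 540. ✓
s = 11: P(11, 11) = 506 and P(11, 12) = 606; 540 is not s-gonal.
Hits: s ∈ {7, 10} → 2.

2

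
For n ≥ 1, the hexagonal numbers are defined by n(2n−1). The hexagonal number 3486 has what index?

Set n(2n−1) = 3486, giving 2n² − n − 3486 = 0.
So n = (1 + 167) / 4 = 168/4 = 42.

42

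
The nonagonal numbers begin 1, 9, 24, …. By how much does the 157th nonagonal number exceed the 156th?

Consecutive nonagonal numbers differ by 7n − 6: here 7·157 − 6 = 1093.

1093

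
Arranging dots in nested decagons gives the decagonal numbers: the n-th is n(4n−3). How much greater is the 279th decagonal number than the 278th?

2225

Consecutive decagonal numbers differ by 8n − 7: here 8·279 − 7 = 2225.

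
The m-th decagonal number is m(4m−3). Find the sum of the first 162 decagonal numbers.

Σ i(4i−3) = 4Σi² − 3Σi over i = 1..162.
Σi = 13203 and Σi² = 1430325.
4·1430325 − 3·13203 = 5681691.

5681691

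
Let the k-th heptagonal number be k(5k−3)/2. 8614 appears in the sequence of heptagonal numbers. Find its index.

59

Set n(5n−3)/2 = 8614, giving 5n² − 3n − 17228 = 0.
So n = (3 + 587) / 10 = 590/10 = 59.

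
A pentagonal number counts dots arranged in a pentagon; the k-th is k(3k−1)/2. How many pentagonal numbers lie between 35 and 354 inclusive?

11

The n-th pentagonal number is n(3n−1)/2.
Smallest index with value ≥ 35: n = 5 (giving 35).
Largest index with value ≤ 354: n = 15 (giving 330).
Indices 5 through 15: 11 terms.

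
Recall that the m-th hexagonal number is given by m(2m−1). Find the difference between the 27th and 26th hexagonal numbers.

Consecutive hexagonal numbers differ by 4n − 3: here 4·27 − 3 = 105.

105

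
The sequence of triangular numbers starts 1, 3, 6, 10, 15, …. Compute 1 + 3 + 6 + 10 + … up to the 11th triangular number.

286

Σ i(i+1)/2 = (Σi² + Σi) / 2 over i = 1..11.
Σi = 66 and Σi² = 506.
(1·506 + 1·66) / 2 = 572/2 = 286.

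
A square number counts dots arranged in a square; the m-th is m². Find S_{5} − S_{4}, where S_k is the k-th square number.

n² − (n−1)² = 2n − 1, so 5² − 4² = 2·5 − 1 = 9.

9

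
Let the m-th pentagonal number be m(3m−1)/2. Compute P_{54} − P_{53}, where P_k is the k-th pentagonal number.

Consecutive pentagonal numbers differ by 3n − 2: here 3·54 − 2 = 160.

160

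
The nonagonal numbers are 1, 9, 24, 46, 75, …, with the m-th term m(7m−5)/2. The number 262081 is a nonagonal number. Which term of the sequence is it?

Set n(7n−5)/2 = 262081, giving 7n² − 5n − 524162 = 0.
The discriminant is 25 + 56·262081 = 14676561, and √14676561 = 3831.
So n = (5 + 3831) / 14 = 3836/14 = 274.
Check: 274·(7·274 − 5)/2 = 262081. ✓

274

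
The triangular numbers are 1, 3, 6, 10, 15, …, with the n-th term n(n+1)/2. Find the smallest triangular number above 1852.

1891

Solve n(n+1)/2 > 1852 for integer n.
The largest n with value ≤ 1852 is 60 (since 1830 ≤ 1852 < 1891), so the first above is n = 61, value 1891.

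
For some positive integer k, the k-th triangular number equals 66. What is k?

11

Set n(n+1)/2 = 66, giving n² + n − 132 = 0.
So n = (-1 + 23) / 2 = 22/2 = 11.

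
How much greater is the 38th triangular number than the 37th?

38

Consecutive triangular numbers differ by n: T_{38} − T_{37} = 38.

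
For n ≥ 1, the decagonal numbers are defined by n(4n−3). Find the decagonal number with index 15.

855

The 15th decagonal number is n(4n−3) with n = 15.
15·(4·15 − 3) = 15·57 = 855.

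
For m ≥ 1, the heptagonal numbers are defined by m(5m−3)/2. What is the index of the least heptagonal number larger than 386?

13

Solve n(5n−3)/2 > 386 for integer n.
The largest n with value ≤ 386 is 12 (since 342 ≤ 386 < 403), so the first above is n = 13, value 403.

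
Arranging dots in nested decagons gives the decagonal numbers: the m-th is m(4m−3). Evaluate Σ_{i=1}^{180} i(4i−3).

7792050

Σ i(4i−3) = 4Σi² − 3Σi over i = 1..180.
Σi = 16290 and Σi² = 1960230.
4·1960230 − 3·16290 = 7792050.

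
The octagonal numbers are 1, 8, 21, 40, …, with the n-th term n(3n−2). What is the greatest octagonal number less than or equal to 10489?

Solve n(3n−2) ≤ 10489 for integer n.
n = 59 gives 10325 ≤ 10489, while n = 60 gives 10680 > 10489; so the answer is 10325.

10325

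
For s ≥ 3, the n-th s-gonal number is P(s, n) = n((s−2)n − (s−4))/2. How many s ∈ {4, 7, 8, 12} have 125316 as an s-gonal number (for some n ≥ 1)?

s = 4: P(4, 354) = 125316. ✓
s = 7: P(7, 224) = 125104 and P(7, 225) = 126225; 125316 is not s-gonal.
s = 8: P(8, 204) = 124440 and P(8, 205) = 125665; 125316 is not s-gonal.
s = 12: P(12, 158) = 124188 and P(12, 159) = 125769; 125316 is not s-gonal.
Hits: s ∈ {4} → 1.

1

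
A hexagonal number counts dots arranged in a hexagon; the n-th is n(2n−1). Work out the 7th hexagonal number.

91

The 7th hexagonal number is n(2n−1) with n = 7.
7·(2·7 − 1) = 7·13 = 91.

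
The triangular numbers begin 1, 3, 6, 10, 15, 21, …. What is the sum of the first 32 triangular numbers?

Σ i(i+1)/2 = (Σi² + Σi) / 2 over i = 1..32.
Σi = 528 and Σi² = 11440.
(1·11440 + 1·528) / 2 = 11968/2 = 5984.

5984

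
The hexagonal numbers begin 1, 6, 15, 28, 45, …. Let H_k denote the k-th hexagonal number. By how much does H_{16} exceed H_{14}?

118

16·(2·16 − 1) = 496 and 14·(2·14 − 1) = 378.
Difference: 496 − 378 = 118.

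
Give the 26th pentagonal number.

1001

The 26th pentagonal number is n(3n−1)/2 with n = 26.
26·(3·26 − 1)/2 = 26·77/2 = 1001.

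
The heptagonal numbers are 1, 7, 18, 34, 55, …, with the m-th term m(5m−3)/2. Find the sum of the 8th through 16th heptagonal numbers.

3228

Σ i(5i−3)/2 = (5Σi² − 3Σi) / 2 over i = 8..16.
Σi = 136 − 28 = 108 and Σi² = 1496 − 140 = 1356.
(5·1356 − 3·108) / 2 = 6456/2 = 3228.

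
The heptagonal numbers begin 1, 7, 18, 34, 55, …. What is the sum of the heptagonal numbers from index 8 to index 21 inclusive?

7623

Σ i(5i−3)/2 = (5Σi² − 3Σi) / 2 over i = 8..21.
Σi = 231 − 28 = 203 and Σi² = 3311 − 140 = 3171.
(5·3171 − 3·203) / 2 = 15246/2 = 7623.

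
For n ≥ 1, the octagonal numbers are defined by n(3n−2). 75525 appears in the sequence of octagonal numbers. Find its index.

159

Set n(3n−2) = 75525, giving 3n² − 2n − 75525 = 0.
The discriminant is 4 + 12·75525 = 906304, and √906304 = 952.
So n = (2 + 952) / 6 = 954/6 = 159.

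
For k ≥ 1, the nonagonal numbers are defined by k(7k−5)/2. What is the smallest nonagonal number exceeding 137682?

138106

Solve n(7n−5)/2 > 137682 for integer n.
The largest n with value ≤ 137682 is 198 (since 136719 ≤ 137682 < 138106), so the first above is n = 199, value 138106.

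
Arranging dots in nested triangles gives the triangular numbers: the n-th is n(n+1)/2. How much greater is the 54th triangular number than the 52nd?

107

54·55/2 = 1485 and 52·53/2 = 1378.
Difference: 1485 − 1378 = 107.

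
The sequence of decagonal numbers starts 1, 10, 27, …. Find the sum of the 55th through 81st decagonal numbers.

500436

Σ i(4i−3) = 4Σi² − 3Σi over i = 55..81.
Σi = 3321 − 1485 = 1836 and Σi² = 180441 − 53955 = 126486.
4·126486 − 3·1836 = 500436.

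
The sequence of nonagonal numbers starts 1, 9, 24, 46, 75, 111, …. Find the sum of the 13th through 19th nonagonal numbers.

Σ i(7i−5)/2 = (7Σi² − 5Σi) / 2 over i = 13..19.
Σi = 190 − 78 = 112 and Σi² = 2470 − 650 = 1820.
(7·1820 − 5·112) / 2 = 12180/2 = 6090.

6090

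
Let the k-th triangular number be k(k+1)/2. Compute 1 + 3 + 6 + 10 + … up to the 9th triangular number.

Σ i(i+1)/2 = (Σi² + Σi) / 2 over i = 1..9.
Σi = 45 and Σi² = 285.
(1·285 + 1·45) / 2 = 330/2 = 165.

165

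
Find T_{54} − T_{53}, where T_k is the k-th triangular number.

Consecutive triangular numbers differ by n: T_{54} − T_{53} = 54.

54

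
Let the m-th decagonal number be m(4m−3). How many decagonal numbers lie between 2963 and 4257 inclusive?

6

The n-th decagonal number is n(4n−3).
Smallest index with value ≥ 2963: n = 28 (giving 3052).
Largest index with value ≤ 4257: n = 33 (giving 4257).
Indices 28 through 33: 6 terms.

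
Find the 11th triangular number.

The 11th triangular number is n(n+1)/2 with n = 11.
11·12/2 = 132/2 = 66.

66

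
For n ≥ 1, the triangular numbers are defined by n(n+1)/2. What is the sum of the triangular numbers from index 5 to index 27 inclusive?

Σ i(i+1)/2 = (Σi² + Σi) / 2 over i = 5..27.
Σi = 378 − 10 = 368 and Σi² = 6930 − 30 = 6900.
(1·6900 + 1·368) / 2 = 7268/2 = 3634.

3634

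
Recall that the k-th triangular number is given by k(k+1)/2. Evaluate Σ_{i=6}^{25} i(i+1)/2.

2890

Σ i(i+1)/2 = (Σi² + Σi) / 2 over i = 6..25.
Σi = 325 − 15 = 310 and Σi² = 5525 − 55 = 5470.
(1·5470 + 1·310) / 2 = 5780/2 = 2890.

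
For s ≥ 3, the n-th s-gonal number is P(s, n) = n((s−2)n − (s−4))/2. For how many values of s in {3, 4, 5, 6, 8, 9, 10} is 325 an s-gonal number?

3

s = 3: P(3, 25) = 325. ✓
s = 4: P(4, 18) = 324 and P(4, 19) = 361; 325 is not s-gonal.
s = 5: P(5, 14) = 287 and P(5, 15) = 330; 325 is not s-gonal.
s = 6: P(6, 13) = 325. ✓
s = 8: P(8, 10) = 280 and P(8, 11) = 341; 325 is not s-gonal.
s = 9: P(9, 10) = 325. ✓
s = 10: P(10, 9) = 297 and P(10, 10) = 370; 325 is not s-gonal.
Hits: s ∈ {3, 6, 9} → 3.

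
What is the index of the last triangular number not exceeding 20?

Solve n(n+1)/2 ≤ 20 for integer n.
n = 5 gives 15 ≤ 20, while n = 6 gives 21 > 20; so the answer is index 5.

5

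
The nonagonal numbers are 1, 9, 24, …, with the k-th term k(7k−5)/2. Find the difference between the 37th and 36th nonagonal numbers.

Consecutive nonagonal numbers differ by 7n − 6: here 7·37 − 6 = 253.

253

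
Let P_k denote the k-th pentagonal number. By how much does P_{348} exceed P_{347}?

Consecutive pentagonal numbers differ by 3n − 2: here 3·348 − 2 = 1042.

1042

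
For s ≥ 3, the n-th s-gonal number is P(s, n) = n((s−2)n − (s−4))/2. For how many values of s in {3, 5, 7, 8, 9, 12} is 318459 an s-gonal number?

s = 3: P(3, 797) = 318003 and P(3, 798) = 318801; 318459 is not s-gonal.
s = 5: P(5, 460) = 317170 and P(5, 461) = 318551; 318459 is not s-gonal.
s = 7: P(7, 357) = 318087 and P(7, 358) = 319873; 318459 is not s-gonal.
s = 8: P(8, 326) = 318176 and P(8, 327) = 320133; 318459 is not s-gonal.
s = 9: P(9, 302) = 318459. ✓
s = 12: P(12, 252) = 316512 and P(12, 253) = 319033; 318459 is not s-gonal.
Hits: s ∈ {9} → 1.

1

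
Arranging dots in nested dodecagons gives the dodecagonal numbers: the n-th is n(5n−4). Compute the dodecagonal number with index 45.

9945

The 45th dodecagonal number is n(5n−4) with n = 45.
45·(5·45 − 4) = 45·221 = 9945.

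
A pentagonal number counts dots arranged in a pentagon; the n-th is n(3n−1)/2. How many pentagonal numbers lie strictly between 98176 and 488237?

The n-th pentagonal number is n(3n−1)/2.
Smallest index with value > 98176: n = 257 (giving 98945).
Largest index with value < 488237: n = 570 (giving 487065).
Indices 257 through 570: 314 terms.

314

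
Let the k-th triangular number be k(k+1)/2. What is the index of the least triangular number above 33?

8

Solve n(n+1)/2 > 33 for integer n.
The largest n with value ≤ 33 is 7 (since 28 ≤ 33 < 36), so the first above is n = 8, value 36.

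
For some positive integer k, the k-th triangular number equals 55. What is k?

Set n(n+1)/2 = 55, giving n² + n − 110 = 0.
The discriminant is 1 + 8·55 = 441, and √441 = 21.
So n = (-1 + 21) / 2 = 20/2 = 10.

10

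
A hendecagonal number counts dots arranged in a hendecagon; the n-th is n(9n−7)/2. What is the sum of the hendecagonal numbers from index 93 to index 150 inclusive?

Σ i(9i−7)/2 = (9Σi² − 7Σi) / 2 over i = 93..150.
Σi = 11325 − 4278 = 7047 and Σi² = 1136275 − 263810 = 872465.
(9·872465 − 7·7047) / 2 = 7802856/2 = 3901428.

3901428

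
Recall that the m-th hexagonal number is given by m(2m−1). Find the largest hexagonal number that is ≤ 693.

630

Solve n(2n−1) ≤ 693 for integer n.
n = 18 gives 630 ≤ 693, while n = 19 gives 703 > 693; so the answer is 630.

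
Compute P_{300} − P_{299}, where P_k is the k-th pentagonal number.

898

Consecutive pentagonal numbers differ by 3n − 2: here 3·300 − 2 = 898.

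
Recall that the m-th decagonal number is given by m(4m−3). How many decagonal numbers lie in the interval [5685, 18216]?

The n-th decagonal number is n(4n−3).
Smallest index with value ≥ 5685: n = 39 (giving 5967).
Largest index with value ≤ 18216: n = 67 (giving 17755).
Indices 39 through 67: 29 terms.

29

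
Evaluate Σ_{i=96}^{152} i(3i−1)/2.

1334256

Σ i(3i−1)/2 = (3Σi² − Σi) / 2 over i = 96..152.
Σi = 11628 − 4560 = 7068 and Σi² = 1182180 − 290320 = 891860.
(3·891860 − 1·7068) / 2 = 2668512/2 = 1334256.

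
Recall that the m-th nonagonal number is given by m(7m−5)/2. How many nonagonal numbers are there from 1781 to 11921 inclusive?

The n-th nonagonal number is n(7n−5)/2.
Smallest index with value ≥ 1781: n = 23 (giving 1794).
Largest index with value ≤ 11921: n = 58 (giving 11629).
Indices 23 through 58: 36 terms.

36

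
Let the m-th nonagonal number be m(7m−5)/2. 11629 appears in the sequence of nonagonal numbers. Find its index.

58

Set n(7n−5)/2 = 11629, giving 7n² − 5n − 23258 = 0.
The discriminant is 25 + 56·11629 = 651249, and √651249 = 807.
So n = (5 + 807) / 14 = 812/14 = 58.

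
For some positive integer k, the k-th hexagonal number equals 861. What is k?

21

Set n(2n−1) = 861, giving 2n² − n − 861 = 0.
So n = (1 + 83) / 4 = 84/4 = 21.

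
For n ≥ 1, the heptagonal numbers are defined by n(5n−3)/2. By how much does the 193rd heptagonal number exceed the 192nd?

961

Consecutive heptagonal numbers differ by 5n − 4: here 5·193 − 4 = 961.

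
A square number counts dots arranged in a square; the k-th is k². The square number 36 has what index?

We need n² = 36, so n = √36 = 6.
Check: 6² = 36. ✓

6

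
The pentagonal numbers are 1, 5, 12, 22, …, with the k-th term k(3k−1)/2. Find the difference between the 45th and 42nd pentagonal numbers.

390

45·(3·45 − 1)/2 = 3015 and 42·(3·42 − 1)/2 = 2625.
Difference: 3015 − 2625 = 390.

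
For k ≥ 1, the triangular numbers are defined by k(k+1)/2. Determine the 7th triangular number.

The 7th triangular number is n(n+1)/2 with n = 7.
7·8/2 = 56/2 = 28.

28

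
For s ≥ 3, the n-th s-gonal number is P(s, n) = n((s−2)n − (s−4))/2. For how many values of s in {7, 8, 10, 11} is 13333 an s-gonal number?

1

s = 7: P(7, 73) = 13213 and P(7, 74) = 13579; 13333 is not s-gonal.
s = 8: P(8, 67) = 13333. ✓
s = 10: P(10, 58) = 13282 and P(10, 59) = 13747; 13333 is not s-gonal.
s = 11: P(11, 54) = 12933 and P(11, 55) = 13420; 13333 is not s-gonal.
Hits: s ∈ {8} → 1.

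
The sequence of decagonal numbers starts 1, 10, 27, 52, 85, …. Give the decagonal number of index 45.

7965

The 45th decagonal number is n(4n−3) with n = 45.
45·(4·45 − 3) = 45·177 = 7965.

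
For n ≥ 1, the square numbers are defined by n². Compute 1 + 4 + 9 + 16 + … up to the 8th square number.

204

Σ_{i=1}^{8} i² = 8·9·17/6 = 204.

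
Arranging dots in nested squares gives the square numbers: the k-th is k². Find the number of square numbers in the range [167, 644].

13

The n-th square number is n².
Smallest index with value ≥ 167: n = 13 (giving 169).
Largest index with value ≤ 644: n = 25 (giving 625).
Indices 13 through 25: 13 terms.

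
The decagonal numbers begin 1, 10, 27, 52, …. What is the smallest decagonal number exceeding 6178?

Solve n(4n−3) > 6178 for integer n.
The largest n with value ≤ 6178 is 39 (since 5967 ≤ 6178 < 6280), so the first above is n = 40, value 6280.

6280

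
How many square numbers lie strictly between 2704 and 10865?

The n-th square number is n².
Smallest index with value > 2704: n = 53 (giving 2809).
Largest index with value < 10865: n = 104 (giving 10816).
Indices 53 through 104: 52 terms.

52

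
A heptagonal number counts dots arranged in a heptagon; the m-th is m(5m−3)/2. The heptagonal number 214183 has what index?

Set n(5n−3)/2 = 214183, giving 5n² − 3n − 428366 = 0.
So n = (3 + 2927) / 10 = 2930/10 = 293.

293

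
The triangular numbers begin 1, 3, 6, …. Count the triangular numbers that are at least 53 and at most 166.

8

The n-th triangular number is n(n+1)/2.
Smallest index with value ≥ 53: n = 10 (giving 55).
Largest index with value ≤ 166: n = 17 (giving 153).
Indices 10 through 17: 8 terms.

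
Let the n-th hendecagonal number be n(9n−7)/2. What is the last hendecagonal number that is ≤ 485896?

Solve n(9n−7)/2 ≤ 485896 for integer n.
n = 328 gives 482980 ≤ 485896, while n = 329 gives 485933 > 485896; so the answer is 482980.

482980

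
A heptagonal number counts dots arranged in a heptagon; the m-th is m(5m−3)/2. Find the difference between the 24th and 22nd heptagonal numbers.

24·(5·24 − 3)/2 = 1404 and 22·(5·22 − 3)/2 = 1177.
Difference: 1404 − 1177 = 227.

227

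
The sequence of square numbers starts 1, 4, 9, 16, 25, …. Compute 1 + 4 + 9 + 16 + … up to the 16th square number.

Σ_{i=1}^{16} i² = 16·17·33/6 = 1496.

1496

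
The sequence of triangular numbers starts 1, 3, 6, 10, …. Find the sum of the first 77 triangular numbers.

79079

Σ i(i+1)/2 = (Σi² + Σi) / 2 over i = 1..77.
Σi = 3003 and Σi² = 155155.
(1·155155 + 1·3003) / 2 = 158158/2 = 79079.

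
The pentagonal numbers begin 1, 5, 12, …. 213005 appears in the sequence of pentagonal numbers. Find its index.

377

Set n(3n−1)/2 = 213005, giving 3n² − n − 426010 = 0.
The discriminant is 1 + 24·213005 = 5112121, and √5112121 = 2261.
So n = (1 + 2261) / 6 = 2262/6 = 377.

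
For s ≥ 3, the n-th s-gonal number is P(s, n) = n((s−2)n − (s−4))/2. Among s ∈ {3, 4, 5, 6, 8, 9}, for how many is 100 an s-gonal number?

1

s = 3: P(3, 13) = 91 and P(3, 14) = 105; 100 is not s-gonal.
s = 4: P(4, 10) = 100. ✓
s = 5: P(5, 8) = 92 and P(5, 9) = 117; 100 is not s-gonal.
s = 6: P(6, 7) = 91 and P(6, 8) = 120; 100 is not s-gonal.
s = 8: P(8, 6) = 96 and P(8, 7) = 133; 100 is not s-gonal.
s = 9: P(9, 5) = 75 and P(9, 6) = 111; 100 is not s-gonal.
Hits: s ∈ {4} → 1.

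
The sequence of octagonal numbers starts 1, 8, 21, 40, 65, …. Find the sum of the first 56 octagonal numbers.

Σ i(3i−2) = 3Σi² − 2Σi over i = 1..56.
Σi = 1596 and Σi² = 60116.
3·60116 − 2·1596 = 177156.

177156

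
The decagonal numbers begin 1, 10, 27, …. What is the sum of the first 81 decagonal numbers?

711801

Σ i(4i−3) = 4Σi² − 3Σi over i = 1..81.
Σi = 3321 and Σi² = 180441.
4·180441 − 3·3321 = 711801.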